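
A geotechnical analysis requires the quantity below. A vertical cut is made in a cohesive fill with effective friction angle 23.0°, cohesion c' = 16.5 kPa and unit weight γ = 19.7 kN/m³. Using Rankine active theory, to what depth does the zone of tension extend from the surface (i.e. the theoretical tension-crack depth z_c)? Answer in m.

2.53 m

K_a = tan²(45° − 23.0°/2) = 0.4381; √K_a = 0.6619.
The active pressure is zero where K_a γ z = 2c√K_a, so z_c = 2c/(γ√K_a) = 2×16.5/(19.7×0.6619) = 2.531 m.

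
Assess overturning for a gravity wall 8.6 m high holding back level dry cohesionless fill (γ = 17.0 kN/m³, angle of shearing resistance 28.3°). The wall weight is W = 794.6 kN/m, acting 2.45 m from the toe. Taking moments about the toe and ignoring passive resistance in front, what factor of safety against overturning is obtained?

3.03

K_a = tan²(45° − 28.3°/2) = 0.3568.
P_a = ½K_aγH² = 0.5×0.3568×17.0×8.6² = 224.3 kN/m, acting at H/3 = 2.867 m above the base.
Overturning moment M_o = P_a × H/3 = 224.3 × 2.867 = 643.0.
Resisting moment M_r = W × 2.45 = 794.6 × 2.45 = 1947.
FS_overturning = M_r/M_o = 1947/643.0 = 3.028.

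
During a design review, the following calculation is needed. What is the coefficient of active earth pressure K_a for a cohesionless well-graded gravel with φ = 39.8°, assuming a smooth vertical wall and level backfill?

0.219

K_a = tan²(45° − φ/2) = tan²(25.10°) = 0.2194.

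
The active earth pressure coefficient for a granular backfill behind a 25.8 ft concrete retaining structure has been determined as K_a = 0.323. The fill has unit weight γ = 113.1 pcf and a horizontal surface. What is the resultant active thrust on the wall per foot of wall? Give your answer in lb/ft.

P = ½ K_a γ H² = 0.5 × 0.323 × 113.1 × 25.8² = 12160 lb/ft.

12200 lb/ft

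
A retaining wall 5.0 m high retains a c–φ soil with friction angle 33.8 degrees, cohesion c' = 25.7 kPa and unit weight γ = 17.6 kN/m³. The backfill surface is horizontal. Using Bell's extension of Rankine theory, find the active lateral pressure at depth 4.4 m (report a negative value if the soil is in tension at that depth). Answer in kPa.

-5.37 kPa

K_a = (1 − sin φ)/(1 + sin φ) = 0.2851.
σ_a = K_a γ z − 2c√K_a = 0.2851×17.6×4.4 − 2×25.7×0.5340 = -5.367 kPa.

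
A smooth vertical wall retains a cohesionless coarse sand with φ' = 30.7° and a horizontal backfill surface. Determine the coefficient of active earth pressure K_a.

0.324

K_a = (1 − sin φ)/(1 + sin φ) = (1 − sin 30.7°)/(1 + sin 30.7°) = 0.3240.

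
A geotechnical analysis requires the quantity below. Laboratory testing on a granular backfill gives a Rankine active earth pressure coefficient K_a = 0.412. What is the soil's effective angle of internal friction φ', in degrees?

K_a = tan²(45° − φ/2) ⇒ 45° − φ/2 = arctan(√0.412) = 32.70°.
φ = 2(45° − 32.70°) = 24.61°.

24.6°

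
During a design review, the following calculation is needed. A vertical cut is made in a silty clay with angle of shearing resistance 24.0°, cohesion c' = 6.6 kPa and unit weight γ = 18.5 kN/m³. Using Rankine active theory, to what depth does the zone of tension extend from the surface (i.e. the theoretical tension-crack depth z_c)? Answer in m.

K_a = tan²(45° − 24.0°/2) = 0.4217; √K_a = 0.6494.
The active pressure is zero where K_a γ z = 2c√K_a, so z_c = 2c/(γ√K_a) = 2×6.6/(18.5×0.6494) = 1.099 m.

1.10 m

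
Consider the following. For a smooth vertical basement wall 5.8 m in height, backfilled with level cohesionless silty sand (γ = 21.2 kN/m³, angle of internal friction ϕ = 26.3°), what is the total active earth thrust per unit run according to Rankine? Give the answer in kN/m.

138 kN/m

K_a = tan²(45° − φ/2) = 0.3859.
P_a = ½ K_a γ H² = 0.5 × 0.3859 × 21.2 × 5.8² = 137.6 kN/m.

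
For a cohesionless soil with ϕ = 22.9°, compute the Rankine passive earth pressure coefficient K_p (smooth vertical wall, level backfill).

2.27

K_p = (1 + sin φ)/(1 − sin φ) = tan²(45° + 22.9°/2) = 2.274.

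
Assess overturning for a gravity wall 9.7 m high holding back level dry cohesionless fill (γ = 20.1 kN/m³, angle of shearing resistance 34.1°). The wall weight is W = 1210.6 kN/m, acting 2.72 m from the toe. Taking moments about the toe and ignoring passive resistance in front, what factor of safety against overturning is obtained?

3.83

K_a = tan²(45° − 34.1°/2) = 0.2815.
P_a = ½K_aγH² = 0.5×0.2815×20.1×9.7² = 266.2 kN/m, acting at H/3 = 3.233 m above the base.
Overturning moment M_o = P_a × H/3 = 266.2 × 3.233 = 860.8.
Resisting moment M_r = W × 2.72 = 1210.6 × 2.72 = 3293.
FS_overturning = M_r/M_o = 3293/860.8 = 3.826.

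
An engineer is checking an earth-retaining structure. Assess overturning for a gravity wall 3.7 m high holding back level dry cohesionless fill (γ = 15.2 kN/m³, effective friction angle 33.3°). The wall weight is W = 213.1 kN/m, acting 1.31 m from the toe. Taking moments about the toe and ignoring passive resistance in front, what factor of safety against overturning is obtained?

7.47

K_a = tan²(45° − 33.3°/2) = 0.2911.
P_a = ½K_aγH² = 0.5×0.2911×15.2×3.7² = 30.29 kN/m, acting at H/3 = 1.233 m above the base.
Overturning moment M_o = P_a × H/3 = 30.29 × 1.233 = 37.36.
Resisting moment M_r = W × 1.31 = 213.1 × 1.31 = 279.2.
FS_overturning = M_r/M_o = 279.2/37.36 = 7.472.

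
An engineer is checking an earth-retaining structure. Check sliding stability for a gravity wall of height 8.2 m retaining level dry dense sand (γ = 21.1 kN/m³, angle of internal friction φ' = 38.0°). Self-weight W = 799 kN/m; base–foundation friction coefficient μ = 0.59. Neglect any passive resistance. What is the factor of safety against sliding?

2.79

K_a = tan²(45° − 38.0°/2) = 0.2379.
P_a = ½K_aγH² = 0.5×0.2379×21.1×8.2² = 168.7 kN/m, acting at H/3 = 2.733 m above the base.
FS_sliding = μW / P_a = 0.59×799 / 168.7 = 2.794.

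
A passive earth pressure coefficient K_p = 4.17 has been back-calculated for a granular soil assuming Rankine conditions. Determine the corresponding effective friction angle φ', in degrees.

K_p = (1+sin φ)/(1−sin φ) ⇒ sin φ = (K_p − 1)/(K_p + 1) = 0.6132.
φ = arcsin(0.6132) = 37.82°.

37.8°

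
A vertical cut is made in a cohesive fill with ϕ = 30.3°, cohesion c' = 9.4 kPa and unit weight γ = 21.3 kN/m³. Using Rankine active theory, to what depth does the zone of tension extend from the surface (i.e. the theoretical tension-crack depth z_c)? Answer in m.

K_a = tan²(45° − 30.3°/2) = 0.3293; √K_a = 0.5739.
The active pressure is zero where K_a γ z = 2c√K_a, so z_c = 2c/(γ√K_a) = 2×9.4/(21.3×0.5739) = 1.538 m.

1.54 m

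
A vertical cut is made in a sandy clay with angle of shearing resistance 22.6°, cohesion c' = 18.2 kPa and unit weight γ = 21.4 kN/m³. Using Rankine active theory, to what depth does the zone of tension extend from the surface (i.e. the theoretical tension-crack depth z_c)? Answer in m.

K_a = tan²(45° − 22.6°/2) = 0.4448; √K_a = 0.6669.
The active pressure is zero where K_a γ z = 2c√K_a, so z_c = 2c/(γ√K_a) = 2×18.2/(21.4×0.6669) = 2.550 m.

2.55 m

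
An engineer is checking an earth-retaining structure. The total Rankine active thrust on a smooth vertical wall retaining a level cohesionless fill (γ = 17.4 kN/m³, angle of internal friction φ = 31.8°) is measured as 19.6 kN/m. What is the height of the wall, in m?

2.70 m

K_a = 0.3098. P_a = ½ K_a γ H² ⇒ H = √(2P_a/(K_a γ)).
H = √(2×19.6/(0.3098×17.4)) = 2.697 m.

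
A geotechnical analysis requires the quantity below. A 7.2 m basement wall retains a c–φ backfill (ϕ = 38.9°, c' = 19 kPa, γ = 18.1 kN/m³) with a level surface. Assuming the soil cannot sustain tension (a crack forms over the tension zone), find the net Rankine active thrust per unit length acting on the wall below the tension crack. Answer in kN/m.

K_a = 0.2285; √K_a = 0.4780.
Tension-crack depth z_c = 2c/(γ√K_a) = 2×19/(18.1×0.4780) = 4.392 m.
σ_a at base = K_a γ H − 2c√K_a = 0.2285×18.1×7.2 − 2×19×0.4780 = 11.62 kPa.
P_a = ½ × 11.62 × (H − z_c) = 0.5×11.62×2.808 = 16.31 kN/m.

16.3 kN/m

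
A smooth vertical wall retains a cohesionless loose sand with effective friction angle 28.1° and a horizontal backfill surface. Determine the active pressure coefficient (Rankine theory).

K_a = tan²(45° − φ/2) = tan²(30.95°) = 0.3596.

0.360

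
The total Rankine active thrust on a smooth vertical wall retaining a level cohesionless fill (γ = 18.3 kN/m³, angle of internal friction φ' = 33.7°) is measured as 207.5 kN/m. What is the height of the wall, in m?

K_a = 0.2863. P_a = ½ K_a γ H² ⇒ H = √(2P_a/(K_a γ)).
H = √(2×207.5/(0.2863×18.3)) = 8.900 m.

8.90 m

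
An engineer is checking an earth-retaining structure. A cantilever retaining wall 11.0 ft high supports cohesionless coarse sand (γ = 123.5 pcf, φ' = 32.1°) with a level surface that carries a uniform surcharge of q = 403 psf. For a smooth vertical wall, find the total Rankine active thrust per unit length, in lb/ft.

3640 lb/ft

K_a = tan²(45° − φ/2) = 0.3060.
Soil triangle: ½ K_a γ H² = 0.5×0.3060×123.5×11.0² = 2286 lb/ft.
Surcharge rectangle: K_a q H = 0.3060×403×11.0 = 1356 lb/ft.
Total = 2286 + 1356 = 3643 lb/ft.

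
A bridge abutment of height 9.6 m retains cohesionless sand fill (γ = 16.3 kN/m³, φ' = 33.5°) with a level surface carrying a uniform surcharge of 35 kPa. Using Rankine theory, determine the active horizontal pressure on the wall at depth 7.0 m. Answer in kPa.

43.0 kPa

K_a = (1 − sin φ)/(1 + sin φ) = 0.2887.
σ_v = γz + q = 16.3 × 7.0 + 35 = 149.1 kPa.
σ_h = K_a σ_v = 0.2887 × 149.1 = 43.05 kPa.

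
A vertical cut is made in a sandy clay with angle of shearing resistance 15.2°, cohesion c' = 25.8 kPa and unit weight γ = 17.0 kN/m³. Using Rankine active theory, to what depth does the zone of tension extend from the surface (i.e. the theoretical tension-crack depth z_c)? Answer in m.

3.97 m

K_a = tan²(45° − 15.2°/2) = 0.5845; √K_a = 0.7646.
The active pressure is zero where K_a γ z = 2c√K_a, so z_c = 2c/(γ√K_a) = 2×25.8/(17.0×0.7646) = 3.970 m.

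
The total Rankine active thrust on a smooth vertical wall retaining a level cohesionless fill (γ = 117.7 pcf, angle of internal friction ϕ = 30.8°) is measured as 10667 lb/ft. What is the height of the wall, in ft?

K_a = 0.3227. P_a = ½ K_a γ H² ⇒ H = √(2P_a/(K_a γ)).
H = √(2×10667/(0.3227×117.7)) = 23.70 ft.

23.7 ft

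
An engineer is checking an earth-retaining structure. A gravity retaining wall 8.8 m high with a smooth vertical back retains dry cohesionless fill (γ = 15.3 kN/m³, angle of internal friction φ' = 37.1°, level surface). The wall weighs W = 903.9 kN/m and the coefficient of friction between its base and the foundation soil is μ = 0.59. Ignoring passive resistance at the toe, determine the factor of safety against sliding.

3.64

K_a = tan²(45° − 37.1°/2) = 0.2475.
P_a = ½K_aγH² = 0.5×0.2475×15.3×8.8² = 146.6 kN/m, acting at H/3 = 2.933 m above the base.
FS_sliding = μW / P_a = 0.59×903.9 / 146.6 = 3.637.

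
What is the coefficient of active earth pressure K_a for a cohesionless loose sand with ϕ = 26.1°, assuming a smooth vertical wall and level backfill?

0.389

K_a = (1 − sin φ)/(1 + sin φ) = (1 − sin 26.1°)/(1 + sin 26.1°) = 0.3889.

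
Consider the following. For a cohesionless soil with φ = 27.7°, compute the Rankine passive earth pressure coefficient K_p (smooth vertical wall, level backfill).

K_p = (1 + sin φ)/(1 − sin φ) = tan²(45° + 27.7°/2) = 2.737.

2.74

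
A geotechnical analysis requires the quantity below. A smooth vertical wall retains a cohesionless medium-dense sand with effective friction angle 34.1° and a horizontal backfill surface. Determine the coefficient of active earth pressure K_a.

0.282

K_a = (1 − sin φ)/(1 + sin φ) = (1 − sin 34.1°)/(1 + sin 34.1°) = 0.2815.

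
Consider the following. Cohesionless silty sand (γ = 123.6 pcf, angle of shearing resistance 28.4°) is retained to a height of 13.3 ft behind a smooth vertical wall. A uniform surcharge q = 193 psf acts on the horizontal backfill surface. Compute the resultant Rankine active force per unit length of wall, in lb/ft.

K_a = tan²(45° − φ/2) = 0.3554.
Soil triangle: ½ K_a γ H² = 0.5×0.3554×123.6×13.3² = 3885 lb/ft.
Surcharge rectangle: K_a q H = 0.3554×193×13.3 = 912.2 lb/ft.
Total = 3885 + 912.2 = 4797 lb/ft.

4800 lb/ft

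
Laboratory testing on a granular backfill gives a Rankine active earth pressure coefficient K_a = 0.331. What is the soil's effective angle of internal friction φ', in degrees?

30.2°

K_a = tan²(45° − φ/2) ⇒ 45° − φ/2 = arctan(√0.331) = 29.91°.
φ = 2(45° − 29.91°) = 30.17°.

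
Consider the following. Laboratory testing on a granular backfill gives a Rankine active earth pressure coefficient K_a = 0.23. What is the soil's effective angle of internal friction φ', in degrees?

K_a = tan²(45° − φ/2) ⇒ 45° − φ/2 = arctan(√0.23) = 25.62°.
φ = 2(45° − 25.62°) = 38.76°.

38.8°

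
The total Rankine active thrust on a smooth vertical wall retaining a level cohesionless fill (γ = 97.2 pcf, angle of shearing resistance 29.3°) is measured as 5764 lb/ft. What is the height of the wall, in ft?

K_a = 0.3428. P_a = ½ K_a γ H² ⇒ H = √(2P_a/(K_a γ)).
H = √(2×5764/(0.3428×97.2)) = 18.60 ft.

18.6 ft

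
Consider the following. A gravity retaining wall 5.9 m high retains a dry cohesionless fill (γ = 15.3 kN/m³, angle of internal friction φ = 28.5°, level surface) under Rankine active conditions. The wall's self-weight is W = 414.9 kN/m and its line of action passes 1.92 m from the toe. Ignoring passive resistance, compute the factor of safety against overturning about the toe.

K_a = tan²(45° − 28.5°/2) = 0.3540.
P_a = ½K_aγH² = 0.5×0.3540×15.3×5.9² = 94.26 kN/m, acting at H/3 = 1.967 m above the base.
Overturning moment M_o = P_a × H/3 = 94.26 × 1.967 = 185.4.
Resisting moment M_r = W × 1.92 = 414.9 × 1.92 = 796.6.
FS_overturning = M_r/M_o = 796.6/185.4 = 4.297.

4.30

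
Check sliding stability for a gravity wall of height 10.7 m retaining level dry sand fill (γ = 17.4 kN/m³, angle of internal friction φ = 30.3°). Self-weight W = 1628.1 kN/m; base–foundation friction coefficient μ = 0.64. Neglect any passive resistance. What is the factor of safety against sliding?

K_a = tan²(45° − 30.3°/2) = 0.3293.
P_a = ½K_aγH² = 0.5×0.3293×17.4×10.7² = 328.0 kN/m, acting at H/3 = 3.567 m above the base.
FS_sliding = μW / P_a = 0.64×1628.1 / 328.0 = 3.177.

3.18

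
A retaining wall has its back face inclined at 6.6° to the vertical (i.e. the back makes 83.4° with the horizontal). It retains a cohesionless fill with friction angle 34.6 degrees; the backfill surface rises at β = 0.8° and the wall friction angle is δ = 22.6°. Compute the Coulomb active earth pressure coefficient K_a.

K_a = sin²(α+φ) / [sin²α · sin(α−δ) · (1 + √{sin(φ+δ)sin(φ−β) / (sin(α−δ)sin(α+β))})²].
With α = 83.4°, φ = 34.6°, δ = 22.6°, β = 0.8°: K_a = 0.3011.

0.301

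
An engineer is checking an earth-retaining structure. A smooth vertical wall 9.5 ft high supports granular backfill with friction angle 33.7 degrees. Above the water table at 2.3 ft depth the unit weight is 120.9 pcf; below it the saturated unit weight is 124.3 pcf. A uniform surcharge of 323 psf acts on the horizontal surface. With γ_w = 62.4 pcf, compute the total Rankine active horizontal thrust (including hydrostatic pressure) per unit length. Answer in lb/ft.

3620 lb/ft

K_a = tan²(45° − φ/2) = 0.2863.
γ' = 124.3 − 62.4 = 61.90 pcf. h₂ = H − d_w = 7.2 ft.
σ'_h: at surface K_a·q = 92.48; at WT K_a(q+γd_w) = 172.1; at base K_a(q+γd_w+γ'h₂) = 299.7 psf.
P₁ = ½(92.48+172.1)×2.3 = 304.2; P₂ = ½(172.1+299.7)×7.2 = 1698; P_w = ½γ_w h₂² = 1617.
Total = 304.2+1698+1617 = 3620 lb/ft.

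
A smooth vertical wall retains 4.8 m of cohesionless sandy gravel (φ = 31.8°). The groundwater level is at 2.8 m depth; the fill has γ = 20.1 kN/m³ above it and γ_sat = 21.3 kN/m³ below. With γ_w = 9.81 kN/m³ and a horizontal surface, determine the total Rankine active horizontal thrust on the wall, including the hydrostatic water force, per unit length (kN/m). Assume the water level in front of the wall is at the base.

86.0 kN/m

K_a = tan²(45° − φ/2) = 0.3098.
γ' = 21.3 − 9.81 = 11.49 kN/m³. Depth below WT = 2.0 m.
σ'_h at WT = K_a γ d_w = 17.44 kPa; at base = 17.44 + K_a γ' × 2.0 = 24.55 kPa.
P₁ (0–2.8 m) = ½×17.44×2.8 = 24.41. P₂ (2.8–4.8 m) = ½(17.44+24.55)×2.0 = 41.99.
P_w = ½ γ_w h₂² = 0.5×9.81×2.0² = 19.62. Total = 24.41+41.99+19.62 = 86.02 kN/m.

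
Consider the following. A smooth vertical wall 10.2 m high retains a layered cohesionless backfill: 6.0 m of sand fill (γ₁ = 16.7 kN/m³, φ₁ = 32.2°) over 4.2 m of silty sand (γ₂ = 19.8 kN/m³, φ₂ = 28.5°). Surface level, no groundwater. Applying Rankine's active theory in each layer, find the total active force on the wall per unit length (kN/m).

K_a1 = tan²(45°−32.2°/2) = 0.3047; K_a2 = tan²(45°−28.5°/2) = 0.3540.
Layer 1: σ at base = K_a1 γ₁ h₁ = 30.53 kPa; P₁ = ½×30.53×6.0 = 91.60.
Layer 2: σ_v at top = γ₁h₁ = 100.2; σ_h top = K_a2×100.2 = 35.47; σ_h base = K_a2×(100.2+19.8×4.2) = 64.90.
P₂ = ½(35.47+64.90)×4.2 = 210.8. Total P_a = 91.60+210.8 = 302.4 kN/m.

302 kN/m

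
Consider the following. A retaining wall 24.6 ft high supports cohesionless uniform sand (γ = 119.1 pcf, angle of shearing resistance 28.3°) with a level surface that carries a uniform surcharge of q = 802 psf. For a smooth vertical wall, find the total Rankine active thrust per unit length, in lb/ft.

K_a = tan²(45° − φ/2) = 0.3568.
Soil triangle: ½ K_a γ H² = 0.5×0.3568×119.1×24.6² = 12860 lb/ft.
Surcharge rectangle: K_a q H = 0.3568×802×24.6 = 7039 lb/ft.
Total = 12860 + 7039 = 19900 lb/ft.

19900 lb/ft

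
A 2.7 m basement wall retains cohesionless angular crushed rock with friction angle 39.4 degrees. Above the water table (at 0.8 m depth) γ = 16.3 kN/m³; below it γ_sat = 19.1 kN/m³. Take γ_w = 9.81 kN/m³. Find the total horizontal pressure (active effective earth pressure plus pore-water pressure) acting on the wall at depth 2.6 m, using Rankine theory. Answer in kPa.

K_a = (1 − sin φ)/(1 + sin φ) = 0.2234.
γ' = 19.1 − 9.81 = 9.290 kN/m³.
Effective vertical stress at 2.6 m: σ'_v = 16.3×0.8 + 9.290×1.80 = 29.76 kPa.
σ'_h = K_a σ'_v = 0.2234 × 29.76 = 6.650 kPa; u = γ_w × 1.80 = 17.66 kPa.
Total σ_h = 6.650 + 17.66 = 24.31 kPa.

24.3 kPa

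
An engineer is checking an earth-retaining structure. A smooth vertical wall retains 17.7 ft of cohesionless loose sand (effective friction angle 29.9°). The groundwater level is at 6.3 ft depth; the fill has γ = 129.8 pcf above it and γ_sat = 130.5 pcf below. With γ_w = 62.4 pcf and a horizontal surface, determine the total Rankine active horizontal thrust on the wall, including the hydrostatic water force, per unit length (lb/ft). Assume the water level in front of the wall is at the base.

9520 lb/ft

K_a = tan²(45° − φ/2) = 0.3347.
γ' = 130.5 − 62.4 = 68.10 pcf. Depth below WT = 11.4 ft.
σ'_h at WT = K_a γ d_w = 273.7 psf; at base = 273.7 + K_a γ' × 11.4 = 533.5 psf.
P₁ (0–6.3 ft) = ½×273.7×6.3 = 862.1. P₂ (6.3–17.7 ft) = ½(273.7+533.5)×11.4 = 4601.
P_w = ½ γ_w h₂² = 0.5×62.4×11.4² = 4055. Total = 862.1+4601+4055 = 9518 lb/ft.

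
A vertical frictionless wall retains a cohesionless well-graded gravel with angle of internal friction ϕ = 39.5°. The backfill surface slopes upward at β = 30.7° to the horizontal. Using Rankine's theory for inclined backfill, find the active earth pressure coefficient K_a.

0.333

K_a = cos β · (cos β − √(cos²β − cos²φ)) / (cos β + √(cos²β − cos²φ)).
cos β = 0.8599, cos φ = 0.7716, √(cos²β − cos²φ) = 0.3794.
K_a = 0.8599 × (0.8599 − 0.3794)/(0.8599 + 0.3794) = 0.3334.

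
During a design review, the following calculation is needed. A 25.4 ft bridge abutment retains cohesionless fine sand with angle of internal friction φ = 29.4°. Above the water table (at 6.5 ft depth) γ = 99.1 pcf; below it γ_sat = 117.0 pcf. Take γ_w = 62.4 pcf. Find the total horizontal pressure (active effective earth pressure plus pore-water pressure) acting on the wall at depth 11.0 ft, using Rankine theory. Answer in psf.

585 psf

K_a = (1 − sin φ)/(1 + sin φ) = 0.3415.
γ' = 117.0 − 62.4 = 54.60 pcf.
Effective vertical stress at 11.0 ft: σ'_v = 99.1×6.5 + 54.60×4.50 = 889.9 psf.
σ'_h = K_a σ'_v = 0.3415 × 889.9 = 303.9 psf; u = γ_w × 4.50 = 280.8 psf.
Total σ_h = 303.9 + 280.8 = 584.7 psf.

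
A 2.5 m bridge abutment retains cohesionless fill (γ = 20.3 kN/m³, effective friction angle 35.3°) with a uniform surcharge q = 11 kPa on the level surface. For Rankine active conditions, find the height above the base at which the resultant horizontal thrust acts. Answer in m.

0.959 m

K_a = 0.2675.
Triangular part P₁ = ½K_aγH² = 16.97 at H/3 = 0.8333 m; rectangular part P₂ = K_a q H = 7.357 at H/2 = 1.250 m.
ȳ = (P₁·0.8333 + P₂·1.250)/(P₁+P₂) = 0.9593 m.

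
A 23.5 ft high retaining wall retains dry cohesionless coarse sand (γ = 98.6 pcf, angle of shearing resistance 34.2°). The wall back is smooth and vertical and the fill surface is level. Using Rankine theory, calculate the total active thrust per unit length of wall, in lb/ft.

K_a = tan²(45° − φ/2) = 0.2803.
P_a = ½ K_a γ H² = 0.5 × 0.2803 × 98.6 × 23.5² = 7633 lb/ft.

7630 lb/ft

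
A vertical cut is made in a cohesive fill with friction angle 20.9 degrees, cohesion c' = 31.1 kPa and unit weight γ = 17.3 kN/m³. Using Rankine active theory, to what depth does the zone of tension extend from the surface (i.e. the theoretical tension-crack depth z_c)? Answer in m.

5.22 m

K_a = tan²(45° − 20.9°/2) = 0.4741; √K_a = 0.6886.
The active pressure is zero where K_a γ z = 2c√K_a, so z_c = 2c/(γ√K_a) = 2×31.1/(17.3×0.6886) = 5.222 m.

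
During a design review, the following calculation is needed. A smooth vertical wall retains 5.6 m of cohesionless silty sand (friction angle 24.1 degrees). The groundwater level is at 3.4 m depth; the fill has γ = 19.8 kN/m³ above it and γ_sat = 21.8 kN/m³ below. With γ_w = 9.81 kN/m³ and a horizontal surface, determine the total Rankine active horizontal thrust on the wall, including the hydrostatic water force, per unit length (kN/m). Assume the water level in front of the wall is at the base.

K_a = tan²(45° − φ/2) = 0.4201.
γ' = 21.8 − 9.81 = 11.99 kN/m³. Depth below WT = 2.2 m.
σ'_h at WT = K_a γ d_w = 28.28 kPa; at base = 28.28 + K_a γ' × 2.2 = 39.36 kPa.
P₁ (0–3.4 m) = ½×28.28×3.4 = 48.08. P₂ (3.4–5.6 m) = ½(28.28+39.36)×2.2 = 74.41.
P_w = ½ γ_w h₂² = 0.5×9.81×2.2² = 23.74. Total = 48.08+74.41+23.74 = 146.2 kN/m.

146 kN/m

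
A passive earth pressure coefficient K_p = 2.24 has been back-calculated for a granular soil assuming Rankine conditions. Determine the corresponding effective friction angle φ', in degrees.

22.5°

K_p = (1+sin φ)/(1−sin φ) ⇒ sin φ = (K_p − 1)/(K_p + 1) = 0.3827.
φ = arcsin(0.3827) = 22.50°.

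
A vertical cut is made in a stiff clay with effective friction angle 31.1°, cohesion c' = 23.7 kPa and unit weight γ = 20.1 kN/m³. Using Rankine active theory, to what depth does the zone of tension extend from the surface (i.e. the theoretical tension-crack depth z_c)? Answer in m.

K_a = tan²(45° − 31.1°/2) = 0.3188; √K_a = 0.5646.
The active pressure is zero where K_a γ z = 2c√K_a, so z_c = 2c/(γ√K_a) = 2×23.7/(20.1×0.5646) = 4.177 m.

4.18 m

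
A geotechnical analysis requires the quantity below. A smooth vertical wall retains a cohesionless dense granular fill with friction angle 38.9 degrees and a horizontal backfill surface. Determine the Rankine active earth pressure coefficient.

K_a = tan²(45° − φ/2) = tan²(25.55°) = 0.2285.

0.229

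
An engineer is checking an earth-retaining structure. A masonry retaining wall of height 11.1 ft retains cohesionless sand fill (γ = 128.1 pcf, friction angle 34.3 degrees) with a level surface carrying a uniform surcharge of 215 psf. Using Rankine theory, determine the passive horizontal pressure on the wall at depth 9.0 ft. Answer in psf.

K_p = (1 + sin φ)/(1 − sin φ) = 3.582.
σ_v = γz + q = 128.1 × 9.0 + 215 = 1368 psf.
σ_h = K_p σ_v = 3.582 × 1368 = 4900 psf.

4900 psf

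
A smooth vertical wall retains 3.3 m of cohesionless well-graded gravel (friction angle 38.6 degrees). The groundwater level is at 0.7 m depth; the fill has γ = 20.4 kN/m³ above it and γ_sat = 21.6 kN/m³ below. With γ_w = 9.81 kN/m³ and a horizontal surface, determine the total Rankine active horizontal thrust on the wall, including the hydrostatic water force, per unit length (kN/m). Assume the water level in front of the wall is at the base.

52.1 kN/m

K_a = tan²(45° − φ/2) = 0.2316.
γ' = 21.6 − 9.81 = 11.79 kN/m³. Depth below WT = 2.6 m.
σ'_h at WT = K_a γ d_w = 3.308 kPa; at base = 3.308 + K_a γ' × 2.6 = 10.41 kPa.
P₁ (0–0.7 m) = ½×3.308×0.7 = 1.158. P₂ (0.7–3.3 m) = ½(3.308+10.41)×2.6 = 17.83.
P_w = ½ γ_w h₂² = 0.5×9.81×2.6² = 33.16. Total = 1.158+17.83+33.16 = 52.14 kN/m.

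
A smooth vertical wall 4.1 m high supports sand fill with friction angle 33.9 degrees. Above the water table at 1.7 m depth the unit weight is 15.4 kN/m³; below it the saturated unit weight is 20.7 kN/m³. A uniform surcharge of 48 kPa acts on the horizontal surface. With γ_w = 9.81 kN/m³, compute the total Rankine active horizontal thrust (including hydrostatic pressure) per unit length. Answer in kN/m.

K_a = tan²(45° − φ/2) = 0.2839.
γ' = 20.7 − 9.81 = 10.89 kN/m³. h₂ = H − d_w = 2.4 m.
σ'_h: at surface K_a·q = 13.63; at WT K_a(q+γd_w) = 21.06; at base K_a(q+γd_w+γ'h₂) = 28.48 kPa.
P₁ = ½(13.63+21.06)×1.7 = 29.48; P₂ = ½(21.06+28.48)×2.4 = 59.45; P_w = ½γ_w h₂² = 28.25.
Total = 29.48+59.45+28.25 = 117.2 kN/m.

117 kN/m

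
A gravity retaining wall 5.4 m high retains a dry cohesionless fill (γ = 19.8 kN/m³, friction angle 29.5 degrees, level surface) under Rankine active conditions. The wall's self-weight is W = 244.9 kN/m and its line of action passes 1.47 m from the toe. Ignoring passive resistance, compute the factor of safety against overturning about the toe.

2.04

K_a = tan²(45° − 29.5°/2) = 0.3401.
P_a = ½K_aγH² = 0.5×0.3401×19.8×5.4² = 98.18 kN/m, acting at H/3 = 1.800 m above the base.
Overturning moment M_o = P_a × H/3 = 98.18 × 1.800 = 176.7.
Resisting moment M_r = W × 1.47 = 244.9 × 1.47 = 360.0.
FS_overturning = M_r/M_o = 360.0/176.7 = 2.037.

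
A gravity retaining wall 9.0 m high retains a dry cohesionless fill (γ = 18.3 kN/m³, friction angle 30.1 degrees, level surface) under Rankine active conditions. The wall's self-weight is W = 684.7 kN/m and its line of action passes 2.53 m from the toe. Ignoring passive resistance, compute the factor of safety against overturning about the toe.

2.35

K_a = tan²(45° − 30.1°/2) = 0.3320.
P_a = ½K_aγH² = 0.5×0.3320×18.3×9.0² = 246.1 kN/m, acting at H/3 = 3.000 m above the base.
Overturning moment M_o = P_a × H/3 = 246.1 × 3.000 = 738.2.
Resisting moment M_r = W × 2.53 = 684.7 × 2.53 = 1732.
FS_overturning = M_r/M_o = 1732/738.2 = 2.347.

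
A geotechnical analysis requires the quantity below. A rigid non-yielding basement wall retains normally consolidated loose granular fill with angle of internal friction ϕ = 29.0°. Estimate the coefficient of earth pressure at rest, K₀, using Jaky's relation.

K₀ = 1 − sin φ' = 1 − sin 29.0° = 0.5152.

0.515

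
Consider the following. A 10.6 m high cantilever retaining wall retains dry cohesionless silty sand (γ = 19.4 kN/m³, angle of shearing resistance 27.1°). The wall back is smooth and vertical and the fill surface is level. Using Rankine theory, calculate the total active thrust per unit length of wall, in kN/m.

408 kN/m

K_a = tan²(45° − φ/2) = 0.3741.
P_a = ½ K_a γ H² = 0.5 × 0.3741 × 19.4 × 10.6² = 407.7 kN/m.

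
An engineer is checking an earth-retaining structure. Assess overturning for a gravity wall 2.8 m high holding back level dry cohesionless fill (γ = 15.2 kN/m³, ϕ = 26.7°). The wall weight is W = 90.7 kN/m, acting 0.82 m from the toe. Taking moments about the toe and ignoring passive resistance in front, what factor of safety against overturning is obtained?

K_a = tan²(45° − 26.7°/2) = 0.3800.
P_a = ½K_aγH² = 0.5×0.3800×15.2×2.8² = 22.64 kN/m, acting at H/3 = 0.9333 m above the base.
Overturning moment M_o = P_a × H/3 = 22.64 × 0.9333 = 21.13.
Resisting moment M_r = W × 0.82 = 90.7 × 0.82 = 74.37.
FS_overturning = M_r/M_o = 74.37/21.13 = 3.520.

3.52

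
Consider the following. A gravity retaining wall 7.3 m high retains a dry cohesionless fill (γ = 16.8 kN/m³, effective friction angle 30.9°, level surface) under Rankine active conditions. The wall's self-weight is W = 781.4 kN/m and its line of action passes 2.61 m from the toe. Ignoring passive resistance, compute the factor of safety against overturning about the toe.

K_a = tan²(45° − 30.9°/2) = 0.3214.
P_a = ½K_aγH² = 0.5×0.3214×16.8×7.3² = 143.9 kN/m, acting at H/3 = 2.433 m above the base.
Overturning moment M_o = P_a × H/3 = 143.9 × 2.433 = 350.1.
Resisting moment M_r = W × 2.61 = 781.4 × 2.61 = 2039.
FS_overturning = M_r/M_o = 2039/350.1 = 5.826.

5.83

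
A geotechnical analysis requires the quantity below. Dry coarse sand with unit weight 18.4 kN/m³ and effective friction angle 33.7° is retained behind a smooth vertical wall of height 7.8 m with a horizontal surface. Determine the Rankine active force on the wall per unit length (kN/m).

160 kN/m

K_a = tan²(45° − φ/2) = 0.2863.
P_a = ½ K_a γ H² = 0.5 × 0.2863 × 18.4 × 7.8² = 160.3 kN/m.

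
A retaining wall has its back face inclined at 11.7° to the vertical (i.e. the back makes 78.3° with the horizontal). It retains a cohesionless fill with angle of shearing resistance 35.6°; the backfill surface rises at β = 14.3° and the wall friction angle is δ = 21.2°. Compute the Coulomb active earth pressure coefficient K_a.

K_a = sin²(α+φ) / [sin²α · sin(α−δ) · (1 + √{sin(φ+δ)sin(φ−β) / (sin(α−δ)sin(α+β))})²].
With α = 78.3°, φ = 35.6°, δ = 21.2°, β = 14.3°: K_a = 0.4045.

0.405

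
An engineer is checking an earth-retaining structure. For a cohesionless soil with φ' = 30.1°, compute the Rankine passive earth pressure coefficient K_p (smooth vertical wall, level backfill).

3.01

K_p = (1 + sin φ)/(1 − sin φ) = tan²(45° + 30.1°/2) = 3.012.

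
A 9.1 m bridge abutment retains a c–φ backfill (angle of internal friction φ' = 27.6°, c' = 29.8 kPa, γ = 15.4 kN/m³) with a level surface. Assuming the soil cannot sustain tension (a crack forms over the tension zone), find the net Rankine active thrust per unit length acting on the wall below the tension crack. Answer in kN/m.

20.7 kN/m

K_a = 0.3668; √K_a = 0.6056.
Tension-crack depth z_c = 2c/(γ√K_a) = 2×29.8/(15.4×0.6056) = 6.390 m.
σ_a at base = K_a γ H − 2c√K_a = 0.3668×15.4×9.1 − 2×29.8×0.6056 = 15.31 kPa.
P_a = ½ × 15.31 × (H − z_c) = 0.5×15.31×2.710 = 20.74 kN/m.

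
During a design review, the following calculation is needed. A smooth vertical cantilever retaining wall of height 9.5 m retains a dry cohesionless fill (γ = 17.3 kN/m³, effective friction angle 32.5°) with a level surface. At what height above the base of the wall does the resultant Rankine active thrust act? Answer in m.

K_a = 0.3010.
The pressure distribution is triangular, so the resultant acts at H/3 above the base = 9.5/3 = 3.167 m.

3.17 m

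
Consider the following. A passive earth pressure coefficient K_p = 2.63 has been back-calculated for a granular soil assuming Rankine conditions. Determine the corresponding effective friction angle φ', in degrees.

K_p = (1+sin φ)/(1−sin φ) ⇒ sin φ = (K_p − 1)/(K_p + 1) = 0.4490.
φ = arcsin(0.4490) = 26.68°.

26.7°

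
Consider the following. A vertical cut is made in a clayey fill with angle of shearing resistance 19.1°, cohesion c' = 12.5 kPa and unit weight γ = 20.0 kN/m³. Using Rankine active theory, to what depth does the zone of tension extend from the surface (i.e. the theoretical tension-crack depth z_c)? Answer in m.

K_a = tan²(45° − 19.1°/2) = 0.5069; √K_a = 0.7120.
The active pressure is zero where K_a γ z = 2c√K_a, so z_c = 2c/(γ√K_a) = 2×12.5/(20.0×0.7120) = 1.756 m.

1.76 m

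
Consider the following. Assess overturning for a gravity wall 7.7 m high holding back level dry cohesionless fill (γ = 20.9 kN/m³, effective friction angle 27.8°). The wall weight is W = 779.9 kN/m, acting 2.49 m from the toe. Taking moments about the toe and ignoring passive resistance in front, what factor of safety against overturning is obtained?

3.36

K_a = tan²(45° − 27.8°/2) = 0.3639.
P_a = ½K_aγH² = 0.5×0.3639×20.9×7.7² = 225.5 kN/m, acting at H/3 = 2.567 m above the base.
Overturning moment M_o = P_a × H/3 = 225.5 × 2.567 = 578.7.
Resisting moment M_r = W × 2.49 = 779.9 × 2.49 = 1942.
FS_overturning = M_r/M_o = 1942/578.7 = 3.356.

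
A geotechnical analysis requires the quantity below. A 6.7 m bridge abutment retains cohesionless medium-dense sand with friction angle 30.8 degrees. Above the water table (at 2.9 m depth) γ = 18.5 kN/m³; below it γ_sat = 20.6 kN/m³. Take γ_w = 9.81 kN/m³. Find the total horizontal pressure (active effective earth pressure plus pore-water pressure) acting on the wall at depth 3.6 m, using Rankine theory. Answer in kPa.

K_a = (1 − sin φ)/(1 + sin φ) = 0.3227.
γ' = 20.6 − 9.81 = 10.79 kN/m³.
Effective vertical stress at 3.6 m: σ'_v = 18.5×2.9 + 10.79×0.700 = 61.20 kPa.
σ'_h = K_a σ'_v = 0.3227 × 61.20 = 19.75 kPa; u = γ_w × 0.700 = 6.867 kPa.
Total σ_h = 19.75 + 6.867 = 26.62 kPa.

26.6 kPa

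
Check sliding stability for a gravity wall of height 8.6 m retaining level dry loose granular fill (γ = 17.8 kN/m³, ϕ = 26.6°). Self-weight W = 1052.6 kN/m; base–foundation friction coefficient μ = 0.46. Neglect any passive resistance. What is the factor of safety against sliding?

K_a = tan²(45° − 26.6°/2) = 0.3814.
P_a = ½K_aγH² = 0.5×0.3814×17.8×8.6² = 251.1 kN/m, acting at H/3 = 2.867 m above the base.
FS_sliding = μW / P_a = 0.46×1052.6 / 251.1 = 1.928.

1.93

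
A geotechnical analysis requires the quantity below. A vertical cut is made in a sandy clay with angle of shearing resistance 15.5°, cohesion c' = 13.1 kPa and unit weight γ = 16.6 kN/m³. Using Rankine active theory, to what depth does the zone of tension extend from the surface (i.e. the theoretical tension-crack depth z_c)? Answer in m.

K_a = tan²(45° − 15.5°/2) = 0.5782; √K_a = 0.7604.
The active pressure is zero where K_a γ z = 2c√K_a, so z_c = 2c/(γ√K_a) = 2×13.1/(16.6×0.7604) = 2.076 m.

2.08 m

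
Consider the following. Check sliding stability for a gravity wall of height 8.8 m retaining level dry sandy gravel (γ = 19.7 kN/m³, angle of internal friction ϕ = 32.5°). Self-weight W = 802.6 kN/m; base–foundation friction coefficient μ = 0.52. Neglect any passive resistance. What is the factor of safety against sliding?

K_a = tan²(45° − 32.5°/2) = 0.3010.
P_a = ½K_aγH² = 0.5×0.3010×19.7×8.8² = 229.6 kN/m, acting at H/3 = 2.933 m above the base.
FS_sliding = μW / P_a = 0.52×802.6 / 229.6 = 1.818.

1.82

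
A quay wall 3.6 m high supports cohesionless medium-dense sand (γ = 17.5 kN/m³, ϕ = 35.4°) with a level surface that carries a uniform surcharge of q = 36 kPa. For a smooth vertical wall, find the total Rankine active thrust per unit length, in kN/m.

64.7 kN/m

K_a = tan²(45° − φ/2) = 0.2664.
Soil triangle: ½ K_a γ H² = 0.5×0.2664×17.5×3.6² = 30.21 kN/m.
Surcharge rectangle: K_a q H = 0.2664×36×3.6 = 34.53 kN/m.
Total = 30.21 + 34.53 = 64.73 kN/m.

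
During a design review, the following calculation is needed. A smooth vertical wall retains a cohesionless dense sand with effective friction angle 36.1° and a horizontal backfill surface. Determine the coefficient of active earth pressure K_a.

0.258

K_a = (1 − sin φ)/(1 + sin φ) = (1 − sin 36.1°)/(1 + sin 36.1°) = 0.2585.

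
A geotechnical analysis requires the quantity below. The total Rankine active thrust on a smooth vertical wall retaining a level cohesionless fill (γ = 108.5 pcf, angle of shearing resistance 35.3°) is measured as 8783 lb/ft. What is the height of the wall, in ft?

K_a = 0.2675. P_a = ½ K_a γ H² ⇒ H = √(2P_a/(K_a γ)).
H = √(2×8783/(0.2675×108.5)) = 24.60 ft.

24.6 ft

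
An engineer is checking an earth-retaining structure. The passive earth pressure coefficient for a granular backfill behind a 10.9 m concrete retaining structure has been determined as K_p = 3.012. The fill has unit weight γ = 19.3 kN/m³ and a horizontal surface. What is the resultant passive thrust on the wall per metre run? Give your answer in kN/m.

3450 kN/m

P = ½ K_p γ H² = 0.5 × 3.012 × 19.3 × 10.9² = 3453 kN/m.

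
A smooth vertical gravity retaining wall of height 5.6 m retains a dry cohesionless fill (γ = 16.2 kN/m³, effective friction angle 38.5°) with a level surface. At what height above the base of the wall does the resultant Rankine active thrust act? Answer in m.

K_a = 0.2327.
The pressure distribution is triangular, so the resultant acts at H/3 above the base = 5.6/3 = 1.867 m.

1.87 m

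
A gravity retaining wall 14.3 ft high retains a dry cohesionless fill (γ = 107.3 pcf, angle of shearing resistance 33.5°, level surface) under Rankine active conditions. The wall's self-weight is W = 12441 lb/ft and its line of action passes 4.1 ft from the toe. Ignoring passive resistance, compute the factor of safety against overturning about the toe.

K_a = tan²(45° − 33.5°/2) = 0.2887.
P_a = ½K_aγH² = 0.5×0.2887×107.3×14.3² = 3167 lb/ft, acting at H/3 = 4.767 ft above the base.
Overturning moment M_o = P_a × H/3 = 3167 × 4.767 = 15100.
Resisting moment M_r = W × 4.1 = 12441 × 4.1 = 51010.
FS_overturning = M_r/M_o = 51010/15100 = 3.378.

3.38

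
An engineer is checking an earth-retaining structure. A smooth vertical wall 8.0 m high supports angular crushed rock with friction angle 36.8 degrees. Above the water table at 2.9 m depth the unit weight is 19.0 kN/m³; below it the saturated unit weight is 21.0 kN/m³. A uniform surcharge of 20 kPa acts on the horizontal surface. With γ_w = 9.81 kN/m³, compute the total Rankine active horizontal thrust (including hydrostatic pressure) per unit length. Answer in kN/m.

295 kN/m

K_a = tan²(45° − φ/2) = 0.2508.
γ' = 21.0 − 9.81 = 11.19 kN/m³. h₂ = H − d_w = 5.1 m.
σ'_h: at surface K_a·q = 5.015; at WT K_a(q+γd_w) = 18.83; at base K_a(q+γd_w+γ'h₂) = 33.14 kPa.
P₁ = ½(5.015+18.83)×2.9 = 34.58; P₂ = ½(18.83+33.14)×5.1 = 132.5; P_w = ½γ_w h₂² = 127.6.
Total = 34.58+132.5+127.6 = 294.7 kN/m.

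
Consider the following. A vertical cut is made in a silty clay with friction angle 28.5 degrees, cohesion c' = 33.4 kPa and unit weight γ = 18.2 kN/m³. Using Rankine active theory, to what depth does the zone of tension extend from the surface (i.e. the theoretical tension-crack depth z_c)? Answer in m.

6.17 m

K_a = tan²(45° − 28.5°/2) = 0.3540; √K_a = 0.5949.
The active pressure is zero where K_a γ z = 2c√K_a, so z_c = 2c/(γ√K_a) = 2×33.4/(18.2×0.5949) = 6.169 m.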